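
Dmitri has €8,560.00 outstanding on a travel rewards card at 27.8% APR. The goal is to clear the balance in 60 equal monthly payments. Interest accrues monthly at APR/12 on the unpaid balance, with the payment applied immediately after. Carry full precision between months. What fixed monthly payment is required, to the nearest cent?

€265.49

Monthly rate r = 27.8%/12 = 2.31667% = 0.0231667.
Level-payment amortization: P = B₀·r / (1 − (1+r)^(−n)) = 8560.00·0.0231667 / (1 − 1.02317^(−60)).
Denominator 1 − (1+r)^(−60) = 0.746943778.
P = 198.307 / 0.746943778 ≈ 265.49.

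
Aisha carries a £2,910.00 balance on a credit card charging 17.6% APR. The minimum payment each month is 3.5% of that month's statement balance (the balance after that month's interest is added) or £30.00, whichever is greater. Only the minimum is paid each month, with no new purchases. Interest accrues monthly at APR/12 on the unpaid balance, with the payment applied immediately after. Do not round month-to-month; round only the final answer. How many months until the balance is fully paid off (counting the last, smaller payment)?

96 months

Monthly rate r = 17.6%/12 = 1.46667% = 0.0146667.
While 3.5% of the post-interest balance exceeds £30.00, each month B ← (B·(1+r))·(1 − 0.035), i.e. B shrinks by the factor (1+r)·0.965 = 0.97915.
This holds for months 1–59. Entering month 60 the balance is £839.62; 3.5% of the post-interest balance is now below £30.00, so the flat £30.00 minimum applies from here.
From month 60 a fixed £30.00 at rate r clears £839.62 in 37 more payments. Total: 59 + 37 = 96 months.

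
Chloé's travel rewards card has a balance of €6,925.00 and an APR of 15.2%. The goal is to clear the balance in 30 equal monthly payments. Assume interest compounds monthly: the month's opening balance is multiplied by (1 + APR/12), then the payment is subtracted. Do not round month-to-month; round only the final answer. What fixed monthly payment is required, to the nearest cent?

Monthly rate r = 15.2%/12 = 1.26667% = 0.0126667.
Level-payment amortization: P = B₀·r / (1 − (1+r)^(−n)) = 6925.00·0.0126667 / (1 − 1.01267^(−30)).
Denominator 1 − (1+r)^(−30) = 0.314504583.
P = 87.7167 / 0.314504583 ≈ 278.90.

€278.90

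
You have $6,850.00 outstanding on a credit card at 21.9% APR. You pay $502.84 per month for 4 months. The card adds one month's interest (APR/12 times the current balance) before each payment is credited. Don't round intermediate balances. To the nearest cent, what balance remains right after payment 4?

$5,296.81

Monthly rate r = 21.9%/12 = 1.825% = 0.01825.
Each month: B ← B·(1+r) − $502.84.
Month 1: interest $125.01; balance after payment $6,472.17.
Month 2: interest $118.12; balance after payment $6,087.45.
Month 3: interest $111.10; balance after payment $5,695.71.
Month 4: interest $103.95; balance after payment $5,296.81.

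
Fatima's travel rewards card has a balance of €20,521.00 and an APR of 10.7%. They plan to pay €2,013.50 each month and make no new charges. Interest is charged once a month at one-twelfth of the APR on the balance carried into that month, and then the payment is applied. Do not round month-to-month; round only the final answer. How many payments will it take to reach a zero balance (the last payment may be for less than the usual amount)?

11 payments

Monthly rate r = 10.7%/12 = 0.891667% = 0.00891667.
Recurrence: B ← B·(1+r) − €2,013.50.
Month 1: interest €182.98; balance after payment €18,690.48.
Month 2: interest €166.66; balance after payment €16,843.64.
Closed form: n = −ln(1 − rB₀/P)/ln(1+r) = −ln(0.90912)/ln(1.00892) ≈ 10.732, so the balance reaches zero during payment 11.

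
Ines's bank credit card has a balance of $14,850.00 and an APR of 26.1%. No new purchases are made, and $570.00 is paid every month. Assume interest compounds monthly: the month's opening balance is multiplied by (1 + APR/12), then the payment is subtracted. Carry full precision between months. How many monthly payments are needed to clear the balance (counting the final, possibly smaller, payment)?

39 payments

Monthly rate r = 26.1%/12 = 2.175% = 0.02175.
Recurrence: B ← B·(1+r) − $570.00.
Month 1: interest $322.99; balance after payment $14,602.99.
Month 2: interest $317.61; balance after payment $14,350.60.
Closed form: n = −ln(1 − rB₀/P)/ln(1+r) = −ln(0.43336)/ln(1.02175) ≈ 38.862, so the balance reaches zero during payment 39.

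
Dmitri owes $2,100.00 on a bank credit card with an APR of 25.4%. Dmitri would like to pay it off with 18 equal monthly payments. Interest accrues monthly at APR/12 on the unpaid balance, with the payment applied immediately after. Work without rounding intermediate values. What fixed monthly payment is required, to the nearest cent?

Monthly rate r = 25.4%/12 = 2.11667% = 0.0211667.
Level-payment amortization: P = B₀·r / (1 − (1+r)^(−n)) = 2100.00·0.0211667 / (1 − 1.02117^(−18)).
Denominator 1 − (1+r)^(−18) = 0.314100224.
P = 44.45 / 0.314100224 ≈ 141.52.

$141.52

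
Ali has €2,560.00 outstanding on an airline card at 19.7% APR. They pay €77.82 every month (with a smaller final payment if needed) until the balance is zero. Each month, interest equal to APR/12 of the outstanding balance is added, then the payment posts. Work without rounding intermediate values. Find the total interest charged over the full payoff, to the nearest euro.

Monthly rate r = 19.7%/12 = 1.64167% = 0.0164167.
Payoff takes n = ⌈−ln(1 − rB₀/P)/ln(1+r)⌉ = ⌈47.695⌉ = 48 payments; the last is €54.23.
Total paid = 47·€77.82 + €54.23 = €3,711.77.
Total interest = total paid − principal = €3,711.77 − €2,560.00 = €1,151.77.

€1,152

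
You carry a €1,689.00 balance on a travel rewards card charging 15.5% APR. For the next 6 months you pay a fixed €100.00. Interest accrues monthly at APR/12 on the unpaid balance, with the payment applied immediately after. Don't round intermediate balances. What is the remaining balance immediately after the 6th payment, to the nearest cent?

Monthly rate r = 15.5%/12 = 1.29167% = 0.0129167.
Each month: B ← B·(1+r) − €100.00.
Month 1: interest €21.82; balance after payment €1,610.82.
Month 2: interest €20.81; balance after payment €1,531.62.
Month 3: interest €19.78; balance after payment €1,451.41.
Month 4: interest €18.75; balance after payment €1,370.15.
Month 5: interest €17.70; balance after payment €1,287.85.
Month 6: interest €16.63; balance after payment €1,204.49.

€1,204.49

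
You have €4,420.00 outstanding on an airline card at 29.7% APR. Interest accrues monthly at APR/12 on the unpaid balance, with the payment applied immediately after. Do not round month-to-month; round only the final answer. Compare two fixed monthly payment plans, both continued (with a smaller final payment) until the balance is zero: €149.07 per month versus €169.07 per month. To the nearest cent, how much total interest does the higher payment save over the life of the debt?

Monthly rate r = 29.7%/12 = 2.475% = 0.02475.
At €149.07/mo: n = ⌈−ln(1 − rB₀/P)/ln(1+r)⌉ = 55 payments (last €21.36); total interest = total paid − €4,420.00 = €3,651.14.
At €169.07/mo: 43 payments (last €101.15); total interest €2,782.09.
Interest saved = €3,651.14 − €2,782.09 = €869.05.

€869.05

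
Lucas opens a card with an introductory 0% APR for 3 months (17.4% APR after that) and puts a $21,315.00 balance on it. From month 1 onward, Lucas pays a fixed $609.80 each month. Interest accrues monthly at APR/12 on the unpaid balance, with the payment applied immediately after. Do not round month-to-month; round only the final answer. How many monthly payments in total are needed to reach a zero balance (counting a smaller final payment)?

Promo months 1–3 at r₀ = 0%/12 = 0; months 4+ at r₁ = 17.4%/12 = 0.0145.
After month 3 (no interest yet): B = $21,315.00 − 3·$609.80 = $19,485.60.
Then at r₁ with $609.80/mo: n₂ = −ln(1 − r₁·B/P)/ln(1+r₁) ≈ 43.23 → 44 more payments.

47 payments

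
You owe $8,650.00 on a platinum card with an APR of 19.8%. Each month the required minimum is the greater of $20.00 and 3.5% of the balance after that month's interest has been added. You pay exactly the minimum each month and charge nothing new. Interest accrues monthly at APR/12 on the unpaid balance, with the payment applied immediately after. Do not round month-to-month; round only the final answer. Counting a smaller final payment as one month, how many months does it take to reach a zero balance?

Monthly rate r = 19.8%/12 = 1.65% = 0.0165.
While 3.5% of the post-interest balance exceeds $20.00, each month B ← (B·(1+r))·(1 − 0.035), i.e. B shrinks by the factor (1+r)·0.965 = 0.98092.
This holds for months 1–142. Entering month 143 the balance is $561.23; 3.5% of the post-interest balance is now below $20.00, so the flat $20.00 minimum applies from here.
From month 143 a fixed $20.00 at rate r clears $561.23 in 38 more payments. Total: 142 + 38 = 180 months.

180 months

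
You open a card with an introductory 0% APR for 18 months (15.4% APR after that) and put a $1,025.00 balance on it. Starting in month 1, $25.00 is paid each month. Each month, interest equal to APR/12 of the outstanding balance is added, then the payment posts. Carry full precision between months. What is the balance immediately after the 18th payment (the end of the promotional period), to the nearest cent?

Promo months 1–18 at r₀ = 0%/12 = 0; months 19+ at r₁ = 15.4%/12 = 0.0128333.
After month 18 (no interest yet): B = $1,025.00 − 18·$25.00 = $575.00.

$575.00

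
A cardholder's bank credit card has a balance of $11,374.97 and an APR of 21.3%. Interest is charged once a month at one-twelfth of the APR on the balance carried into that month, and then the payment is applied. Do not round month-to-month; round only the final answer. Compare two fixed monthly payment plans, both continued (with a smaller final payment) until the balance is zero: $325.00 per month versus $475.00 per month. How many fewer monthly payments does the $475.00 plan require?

24 fewer payments

Monthly rate r = 21.3%/12 = 1.775% = 0.01775.
At $325.00/mo: n = ⌈−ln(1 − rB₀/P)/ln(1+r)⌉ = 56 payments (last $59.31); total interest = total paid − $11,374.97 = $6,559.34.
At $475.00/mo: 32 payments (last $219.02); total interest $3,569.05.
Payments saved = 56 − 32 = 24.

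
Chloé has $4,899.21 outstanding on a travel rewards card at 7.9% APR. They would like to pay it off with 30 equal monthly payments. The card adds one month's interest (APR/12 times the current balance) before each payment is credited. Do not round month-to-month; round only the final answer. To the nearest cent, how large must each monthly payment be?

Monthly rate r = 7.9%/12 = 0.658333% = 0.00658333.
Level-payment amortization: P = B₀·r / (1 − (1+r)^(−n)) = 4899.21·0.00658333 / (1 − 1.00658^(−30)).
Denominator 1 − (1+r)^(−30) = 0.178688425.
P = 32.2531 / 0.178688425 ≈ 180.50.

$180.50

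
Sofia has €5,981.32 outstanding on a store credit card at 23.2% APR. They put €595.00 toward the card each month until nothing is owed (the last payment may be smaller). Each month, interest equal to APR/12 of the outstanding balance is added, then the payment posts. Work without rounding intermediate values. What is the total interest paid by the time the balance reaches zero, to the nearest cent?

Monthly rate r = 23.2%/12 = 1.93333% = 0.0193333.
Payoff takes n = ⌈−ln(1 − rB₀/P)/ln(1+r)⌉ = ⌈11.286⌉ = 12 payments; the last is €171.13.
Total paid = 11·€595.00 + €171.13 = €6,716.13.
Total interest = total paid − principal = €6,716.13 − €5,981.32 = €734.81.

€734.81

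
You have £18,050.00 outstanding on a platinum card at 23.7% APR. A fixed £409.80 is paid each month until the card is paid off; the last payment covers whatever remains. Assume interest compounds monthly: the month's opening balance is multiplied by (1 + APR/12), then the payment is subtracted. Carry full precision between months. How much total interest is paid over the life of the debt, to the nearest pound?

£24,686

Monthly rate r = 23.7%/12 = 1.975% = 0.01975.
Payoff takes n = ⌈−ln(1 − rB₀/P)/ln(1+r)⌉ = ⌈104.282⌉ = 105 payments; the last is £116.45.
Total paid = 104·£409.80 + £116.45 = £42,735.65.
Total interest = total paid − principal = £42,735.65 − £18,050.00 = £24,685.65.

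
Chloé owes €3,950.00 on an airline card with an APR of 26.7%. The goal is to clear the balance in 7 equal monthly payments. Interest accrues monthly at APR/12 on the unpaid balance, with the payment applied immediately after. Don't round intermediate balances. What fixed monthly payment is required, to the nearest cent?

Monthly rate r = 26.7%/12 = 2.225% = 0.02225.
Level-payment amortization: P = B₀·r / (1 − (1+r)^(−n)) = 3950.00·0.02225 / (1 − 1.02225^(−7)).
Denominator 1 − (1+r)^(−7) = 0.142764465.
P = 87.8875 / 0.142764465 ≈ 615.61.

€615.61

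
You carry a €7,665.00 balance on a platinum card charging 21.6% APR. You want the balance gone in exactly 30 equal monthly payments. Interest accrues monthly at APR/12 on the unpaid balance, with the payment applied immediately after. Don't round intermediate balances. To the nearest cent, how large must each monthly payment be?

Monthly rate r = 21.6%/12 = 1.8% = 0.018.
Level-payment amortization: P = B₀·r / (1 − (1+r)^(−n)) = 7665.00·0.018 / (1 − 1.018^(−30)).
Denominator 1 − (1+r)^(−30) = 0.414446394.
P = 137.97 / 0.414446394 ≈ 332.90.

€332.90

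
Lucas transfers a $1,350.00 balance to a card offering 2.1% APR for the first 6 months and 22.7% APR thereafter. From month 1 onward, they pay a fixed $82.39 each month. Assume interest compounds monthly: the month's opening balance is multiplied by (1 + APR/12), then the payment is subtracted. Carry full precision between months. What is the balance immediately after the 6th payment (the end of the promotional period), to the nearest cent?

Promo months 1–6 at r₀ = 2.1%/12 = 0.00175; months 7+ at r₁ = 22.7%/12 = 0.0189167.
After month 6: iterate B ← B·(1+r₀) − $82.39 for 6 months → $867.73.

$867.73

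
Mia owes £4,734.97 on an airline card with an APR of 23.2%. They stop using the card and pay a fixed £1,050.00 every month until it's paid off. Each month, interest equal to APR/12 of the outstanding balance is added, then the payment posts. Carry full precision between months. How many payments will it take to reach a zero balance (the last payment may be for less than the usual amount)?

5 payments

Monthly rate r = 23.2%/12 = 1.93333% = 0.0193333.
Recurrence: B ← B·(1+r) − £1,050.00.
Month 1: interest £91.54; balance after payment £3,776.51.
Month 2: interest £73.01; balance after payment £2,799.53.
Month 3: interest £54.12; balance after payment £1,803.65.
Month 4: interest £34.87; balance after payment £788.52.
Month 5: interest £15.24; balance after payment £0.00.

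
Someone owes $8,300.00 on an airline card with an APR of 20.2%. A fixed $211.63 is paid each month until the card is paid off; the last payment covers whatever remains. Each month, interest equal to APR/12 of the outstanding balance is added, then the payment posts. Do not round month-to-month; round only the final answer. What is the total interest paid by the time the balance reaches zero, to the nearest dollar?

Monthly rate r = 20.2%/12 = 1.68333% = 0.0168333.
Payoff takes n = ⌈−ln(1 − rB₀/P)/ln(1+r)⌉ = ⌈64.660⌉ = 65 payments; the last is $140.00.
Total paid = 64·$211.63 + $140.00 = $13,684.32.
Total interest = total paid − principal = $13,684.32 − $8,300.00 = $5,384.32.

$5,384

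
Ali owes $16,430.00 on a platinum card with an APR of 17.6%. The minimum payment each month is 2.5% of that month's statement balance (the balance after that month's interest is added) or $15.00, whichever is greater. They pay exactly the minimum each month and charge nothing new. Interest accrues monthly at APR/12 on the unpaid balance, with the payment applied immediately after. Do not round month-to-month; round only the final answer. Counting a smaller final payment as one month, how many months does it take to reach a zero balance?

369 months

Monthly rate r = 17.6%/12 = 1.46667% = 0.0146667.
While 2.5% of the post-interest balance exceeds $15.00, each month B ← (B·(1+r))·(1 − 0.025), i.e. B shrinks by the factor (1+r)·0.975 = 0.9893.
This holds for months 1–310. Entering month 311 the balance is $585.22; 2.5% of the post-interest balance is now below $15.00, so the flat $15.00 minimum applies from here.
From month 311 a fixed $15.00 at rate r clears $585.22 in 59 more payments. Total: 310 + 59 = 369 months.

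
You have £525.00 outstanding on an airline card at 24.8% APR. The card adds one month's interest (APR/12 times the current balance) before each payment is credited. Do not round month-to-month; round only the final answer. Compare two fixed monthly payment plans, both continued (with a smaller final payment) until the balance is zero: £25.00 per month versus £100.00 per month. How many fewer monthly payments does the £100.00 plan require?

22 fewer payments

Monthly rate r = 24.8%/12 = 2.06667% = 0.0206667.
At £25.00/mo: n = ⌈−ln(1 − rB₀/P)/ln(1+r)⌉ = 28 payments (last £20.63); total interest = total paid − £525.00 = £170.63.
At £100.00/mo: 6 payments (last £61.69); total interest £36.69.
Payments saved = 28 − 6 = 22.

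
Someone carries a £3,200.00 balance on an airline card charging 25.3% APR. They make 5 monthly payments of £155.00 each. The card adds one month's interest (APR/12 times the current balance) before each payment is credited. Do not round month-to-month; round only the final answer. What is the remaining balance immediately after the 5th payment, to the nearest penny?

Monthly rate r = 25.3%/12 = 2.10833% = 0.0210833.
Each month: B ← B·(1+r) − £155.00.
Month 1: interest £67.47; balance after payment £3,112.47.
Month 2: interest £65.62; balance after payment £3,023.09.
Month 3: interest £63.74; balance after payment £2,931.82.
Month 4: interest £61.81; balance after payment £2,838.64.
Month 5: interest £59.85; balance after payment £2,743.49.

£2,743.49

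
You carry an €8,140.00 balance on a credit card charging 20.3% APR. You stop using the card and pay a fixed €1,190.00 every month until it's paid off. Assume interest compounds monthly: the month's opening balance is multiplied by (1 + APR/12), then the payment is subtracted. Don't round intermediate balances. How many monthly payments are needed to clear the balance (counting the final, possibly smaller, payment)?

Monthly rate r = 20.3%/12 = 1.69167% = 0.0169167.
Recurrence: B ← B·(1+r) − €1,190.00.
Month 1: interest €137.70; balance after payment €7,087.70.
Month 2: interest €119.90; balance after payment €6,017.60.
Closed form: n = −ln(1 − rB₀/P)/ln(1+r) = −ln(0.88428)/ln(1.01692) ≈ 7.331, so the balance reaches zero during payment 8.

8 payments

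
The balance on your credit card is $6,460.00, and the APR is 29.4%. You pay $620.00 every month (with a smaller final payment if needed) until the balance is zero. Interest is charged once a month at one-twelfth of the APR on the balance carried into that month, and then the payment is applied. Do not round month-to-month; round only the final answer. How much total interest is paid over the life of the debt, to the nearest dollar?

Monthly rate r = 29.4%/12 = 2.45% = 0.0245.
Payoff takes n = ⌈−ln(1 − rB₀/P)/ln(1+r)⌉ = ⌈12.177⌉ = 13 payments; the last is $110.80.
Total paid = 12·$620.00 + $110.80 = $7,550.80.
Total interest = total paid − principal = $7,550.80 − $6,460.00 = $1,090.80.

$1,091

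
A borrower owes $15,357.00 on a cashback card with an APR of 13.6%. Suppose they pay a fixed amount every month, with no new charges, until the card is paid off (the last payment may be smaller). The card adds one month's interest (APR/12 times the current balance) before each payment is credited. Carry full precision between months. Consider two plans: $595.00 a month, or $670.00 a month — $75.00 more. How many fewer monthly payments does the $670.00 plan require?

Monthly rate r = 13.6%/12 = 1.13333% = 0.0113333.
At $595.00/mo: n = ⌈−ln(1 − rB₀/P)/ln(1+r)⌉ = 31 payments (last $420.44); total interest = total paid − $15,357.00 = $2,913.44.
At $670.00/mo: 27 payments (last $463.65); total interest $2,526.65.
Payments saved = 31 − 27 = 4.

4 fewer payments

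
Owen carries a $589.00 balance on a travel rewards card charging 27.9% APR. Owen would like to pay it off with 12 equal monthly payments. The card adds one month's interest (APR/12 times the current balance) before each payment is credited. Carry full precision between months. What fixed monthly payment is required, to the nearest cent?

$56.81

Monthly rate r = 27.9%/12 = 2.325% = 0.02325.
Level-payment amortization: P = B₀·r / (1 − (1+r)^(−n)) = 589.00·0.02325 / (1 − 1.02325^(−12)).
Denominator 1 − (1+r)^(−12) = 0.241039873.
P = 13.6943 / 0.241039873 ≈ 56.81.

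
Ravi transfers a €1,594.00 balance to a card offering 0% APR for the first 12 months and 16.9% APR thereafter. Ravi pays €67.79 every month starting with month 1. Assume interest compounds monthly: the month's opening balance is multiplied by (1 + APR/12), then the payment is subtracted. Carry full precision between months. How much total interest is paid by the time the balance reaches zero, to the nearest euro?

Promo months 1–12 at r₀ = 0%/12 = 0; months 13+ at r₁ = 16.9%/12 = 0.0140833.
After month 12 (no interest yet): B = €1,594.00 − 12·€67.79 = €780.52.
Then at r₁ with €67.79/mo: n₂ = −ln(1 − r₁·B/P)/ln(1+r₁) ≈ 12.65 → 13 more payments.
Total paid = 24·€67.79 + €44.21 = €1,671.17; interest = €1,671.17 − €1,594.00 = €77.17.

€77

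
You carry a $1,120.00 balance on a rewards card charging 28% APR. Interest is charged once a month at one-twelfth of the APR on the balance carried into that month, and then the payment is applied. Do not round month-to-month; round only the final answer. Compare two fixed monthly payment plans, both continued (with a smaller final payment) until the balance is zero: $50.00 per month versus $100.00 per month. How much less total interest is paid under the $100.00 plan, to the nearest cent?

$289.78

Monthly rate r = 28%/12 = 2.33333% = 0.0233333.
At $50.00/mo: n = ⌈−ln(1 − rB₀/P)/ln(1+r)⌉ = 33 payments (last $3.18); total interest = total paid − $1,120.00 = $483.18.
At $100.00/mo: 14 payments (last $13.40); total interest $193.40.
Interest saved = $483.18 − $193.40 = $289.78.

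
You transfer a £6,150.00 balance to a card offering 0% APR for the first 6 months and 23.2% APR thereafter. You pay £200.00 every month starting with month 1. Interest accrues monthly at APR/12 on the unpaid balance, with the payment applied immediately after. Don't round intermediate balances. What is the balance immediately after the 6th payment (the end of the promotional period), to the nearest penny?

£4,950.00

Promo months 1–6 at r₀ = 0%/12 = 0; months 7+ at r₁ = 23.2%/12 = 0.0193333.
After month 6 (no interest yet): B = £6,150.00 − 6·£200.00 = £4,950.00.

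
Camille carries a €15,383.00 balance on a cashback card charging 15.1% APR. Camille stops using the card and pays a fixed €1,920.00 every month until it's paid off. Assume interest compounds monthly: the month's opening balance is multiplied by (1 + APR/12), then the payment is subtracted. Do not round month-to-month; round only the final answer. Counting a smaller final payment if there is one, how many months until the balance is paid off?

9 months

Monthly rate r = 15.1%/12 = 1.25833% = 0.0125833.
Recurrence: B ← B·(1+r) − €1,920.00.
Month 1: interest €193.57; balance after payment €13,656.57.
Month 2: interest €171.85; balance after payment €11,908.41.
Closed form: n = −ln(1 − rB₀/P)/ln(1+r) = −ln(0.89918)/ln(1.01258) ≈ 8.498, so the balance reaches zero during payment 9.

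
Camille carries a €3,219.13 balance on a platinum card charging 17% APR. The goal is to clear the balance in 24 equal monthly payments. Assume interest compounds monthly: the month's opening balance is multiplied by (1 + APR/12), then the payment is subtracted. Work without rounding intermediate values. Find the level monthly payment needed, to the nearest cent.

€159.16

Monthly rate r = 17%/12 = 1.41667% = 0.0141667.
Level-payment amortization: P = B₀·r / (1 − (1+r)^(−n)) = 3219.13·0.0141667 / (1 − 1.01417^(−24)).
Denominator 1 − (1+r)^(−24) = 0.286529489.
P = 45.6043 / 0.286529489 ≈ 159.16.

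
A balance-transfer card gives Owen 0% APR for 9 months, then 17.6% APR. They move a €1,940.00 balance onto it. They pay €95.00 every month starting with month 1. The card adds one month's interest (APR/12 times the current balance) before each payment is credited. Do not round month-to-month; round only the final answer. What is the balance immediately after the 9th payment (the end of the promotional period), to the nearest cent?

Promo months 1–9 at r₀ = 0%/12 = 0; months 10+ at r₁ = 17.6%/12 = 0.0146667.
After month 9 (no interest yet): B = €1,940.00 − 9·€95.00 = €1,085.00.

€1,085.00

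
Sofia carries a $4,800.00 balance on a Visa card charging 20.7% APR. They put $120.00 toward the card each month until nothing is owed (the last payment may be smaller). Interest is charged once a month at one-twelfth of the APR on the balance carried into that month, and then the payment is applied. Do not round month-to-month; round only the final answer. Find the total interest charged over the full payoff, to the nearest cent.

Monthly rate r = 20.7%/12 = 1.725% = 0.01725.
Payoff takes n = ⌈−ln(1 − rB₀/P)/ln(1+r)⌉ = ⌈68.479⌉ = 69 payments; the last is $57.69.
Total paid = 68·$120.00 + $57.69 = $8,217.69.
Total interest = total paid − principal = $8,217.69 − $4,800.00 = $3,417.69.

$3,417.69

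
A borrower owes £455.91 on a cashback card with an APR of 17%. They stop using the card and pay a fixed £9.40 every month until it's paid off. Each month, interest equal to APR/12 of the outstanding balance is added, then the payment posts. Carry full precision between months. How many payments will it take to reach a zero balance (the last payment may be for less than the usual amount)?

83 months

Monthly rate r = 17%/12 = 1.41667% = 0.0141667.
Recurrence: B ← B·(1+r) − £9.40.
Month 1: interest £6.46; balance after payment £452.97.
Month 2: interest £6.42; balance after payment £449.99.
Closed form: n = −ln(1 − rB₀/P)/ln(1+r) = −ln(0.3129)/ln(1.01417) ≈ 82.594, so the balance reaches zero during payment 83.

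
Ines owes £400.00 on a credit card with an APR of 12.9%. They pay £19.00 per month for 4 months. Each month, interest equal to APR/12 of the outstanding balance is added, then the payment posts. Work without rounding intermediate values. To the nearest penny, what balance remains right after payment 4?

£340.25

Monthly rate r = 12.9%/12 = 1.075% = 0.01075.
Each month: B ← B·(1+r) − £19.00.
Month 1: interest £4.30; balance after payment £385.30.
Month 2: interest £4.14; balance after payment £370.44.
Month 3: interest £3.98; balance after payment £355.42.
Month 4: interest £3.82; balance after payment £340.25.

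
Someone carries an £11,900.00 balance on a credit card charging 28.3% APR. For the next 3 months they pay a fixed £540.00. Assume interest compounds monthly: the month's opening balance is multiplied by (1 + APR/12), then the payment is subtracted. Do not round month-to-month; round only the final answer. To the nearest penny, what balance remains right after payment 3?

£11,103.43

Monthly rate r = 28.3%/12 = 2.35833% = 0.0235833.
Each month: B ← B·(1+r) − £540.00.
Month 1: interest £280.64; balance after payment £11,640.64.
Month 2: interest £274.53; balance after payment £11,375.17.
Month 3: interest £268.26; balance after payment £11,103.43.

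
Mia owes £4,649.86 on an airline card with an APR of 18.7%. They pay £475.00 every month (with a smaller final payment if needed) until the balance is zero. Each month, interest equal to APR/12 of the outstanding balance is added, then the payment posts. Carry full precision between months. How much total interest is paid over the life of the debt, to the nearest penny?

Monthly rate r = 18.7%/12 = 1.55833% = 0.0155833.
Payoff takes n = ⌈−ln(1 − rB₀/P)/ln(1+r)⌉ = ⌈10.704⌉ = 11 payments; the last is £335.27.
Total paid = 10·£475.00 + £335.27 = £5,085.27.
Total interest = total paid − principal = £5,085.27 − £4,649.86 = £435.41.

£435.41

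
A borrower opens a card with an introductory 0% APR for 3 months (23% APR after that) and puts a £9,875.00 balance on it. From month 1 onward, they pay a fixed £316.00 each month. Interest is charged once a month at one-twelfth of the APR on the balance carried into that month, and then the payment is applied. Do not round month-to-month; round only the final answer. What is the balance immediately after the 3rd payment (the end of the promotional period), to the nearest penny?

Promo months 1–3 at r₀ = 0%/12 = 0; months 4+ at r₁ = 23%/12 = 0.0191667.
After month 3 (no interest yet): B = £9,875.00 − 3·£316.00 = £8,927.00.

£8,927.00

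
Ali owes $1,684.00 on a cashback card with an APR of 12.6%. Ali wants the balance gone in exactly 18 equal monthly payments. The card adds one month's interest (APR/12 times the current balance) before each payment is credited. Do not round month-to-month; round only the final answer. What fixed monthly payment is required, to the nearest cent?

Monthly rate r = 12.6%/12 = 1.05% = 0.0105.
Level-payment amortization: P = B₀·r / (1 − (1+r)^(−n)) = 1684.00·0.0105 / (1 − 1.0105^(−18)).
Denominator 1 − (1+r)^(−18) = 0.171397425.
P = 17.682 / 0.171397425 ≈ 103.16.

$103.16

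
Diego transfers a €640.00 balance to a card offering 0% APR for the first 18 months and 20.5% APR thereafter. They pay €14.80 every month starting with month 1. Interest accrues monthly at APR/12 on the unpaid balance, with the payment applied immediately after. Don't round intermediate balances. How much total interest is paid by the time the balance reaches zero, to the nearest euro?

Promo months 1–18 at r₀ = 0%/12 = 0; months 19+ at r₁ = 20.5%/12 = 0.0170833.
After month 18 (no interest yet): B = €640.00 − 18·€14.80 = €373.60.
Then at r₁ with €14.80/mo: n₂ = −ln(1 − r₁·B/P)/ln(1+r₁) ≈ 33.31 → 34 more payments.
Total paid = 51·€14.80 + €4.66 = €759.46; interest = €759.46 − €640.00 = €119.46.

€119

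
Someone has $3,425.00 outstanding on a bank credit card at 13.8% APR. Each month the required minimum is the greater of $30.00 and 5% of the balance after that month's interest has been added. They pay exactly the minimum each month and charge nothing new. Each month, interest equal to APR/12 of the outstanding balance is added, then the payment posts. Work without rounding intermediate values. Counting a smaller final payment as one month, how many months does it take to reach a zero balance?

67 months

Monthly rate r = 13.8%/12 = 1.15% = 0.0115.
While 5% of the post-interest balance exceeds $30.00, each month B ← (B·(1+r))·(1 − 0.05), i.e. B shrinks by the factor (1+r)·0.95 = 0.96093.
This holds for months 1–44. Entering month 45 the balance is $592.92; 5% of the post-interest balance is now below $30.00, so the flat $30.00 minimum applies from here.
From month 45 a fixed $30.00 at rate r clears $592.92 in 23 more payments. Total: 44 + 23 = 67 months.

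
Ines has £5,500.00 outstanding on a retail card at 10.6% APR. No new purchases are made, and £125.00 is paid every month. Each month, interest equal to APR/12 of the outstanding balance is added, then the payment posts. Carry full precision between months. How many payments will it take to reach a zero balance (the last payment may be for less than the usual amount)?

Monthly rate r = 10.6%/12 = 0.883333% = 0.00883333.
Recurrence: B ← B·(1+r) − £125.00.
Month 1: interest £48.58; balance after payment £5,423.58.
Month 2: interest £47.91; balance after payment £5,346.49.
Closed form: n = −ln(1 − rB₀/P)/ln(1+r) = −ln(0.61133)/ln(1.00883) ≈ 55.957, so the balance reaches zero during payment 56.

56 months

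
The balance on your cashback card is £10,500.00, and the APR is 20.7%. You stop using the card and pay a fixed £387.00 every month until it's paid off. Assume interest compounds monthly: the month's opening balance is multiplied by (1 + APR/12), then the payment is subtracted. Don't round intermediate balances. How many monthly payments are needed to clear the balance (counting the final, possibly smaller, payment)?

Monthly rate r = 20.7%/12 = 1.725% = 0.01725.
Recurrence: B ← B·(1+r) − £387.00.
Month 1: interest £181.12; balance after payment £10,294.12.
Month 2: interest £177.57; balance after payment £10,084.70.
Closed form: n = −ln(1 − rB₀/P)/ln(1+r) = −ln(0.53198)/ln(1.01725) ≈ 36.903, so the balance reaches zero during payment 37.

37 months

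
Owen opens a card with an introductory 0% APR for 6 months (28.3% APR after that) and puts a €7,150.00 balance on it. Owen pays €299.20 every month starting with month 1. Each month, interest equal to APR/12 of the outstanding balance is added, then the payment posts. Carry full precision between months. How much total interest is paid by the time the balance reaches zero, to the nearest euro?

€1,684

Promo months 1–6 at r₀ = 0%/12 = 0; months 7+ at r₁ = 28.3%/12 = 0.0235833.
After month 6 (no interest yet): B = €7,150.00 − 6·€299.20 = €5,354.80.
Then at r₁ with €299.20/mo: n₂ = −ln(1 − r₁·B/P)/ln(1+r₁) ≈ 23.52 → 24 more payments.
Total paid = 29·€299.20 + €157.30 = €8,834.10; interest = €8,834.10 − €7,150.00 = €1,684.10.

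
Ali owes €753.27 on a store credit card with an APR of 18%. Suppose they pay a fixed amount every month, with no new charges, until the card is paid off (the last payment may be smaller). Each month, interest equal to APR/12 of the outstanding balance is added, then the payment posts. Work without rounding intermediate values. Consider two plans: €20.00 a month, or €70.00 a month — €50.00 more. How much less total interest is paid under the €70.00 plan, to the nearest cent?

Monthly rate r = 18%/12 = 1.5% = 0.015.
At €20.00/mo: n = ⌈−ln(1 − rB₀/P)/ln(1+r)⌉ = 56 payments (last €18.05); total interest = total paid − €753.27 = €364.78.
At €70.00/mo: 12 payments (last €57.74); total interest €74.47.
Interest saved = €364.78 − €74.47 = €290.31.

€290.31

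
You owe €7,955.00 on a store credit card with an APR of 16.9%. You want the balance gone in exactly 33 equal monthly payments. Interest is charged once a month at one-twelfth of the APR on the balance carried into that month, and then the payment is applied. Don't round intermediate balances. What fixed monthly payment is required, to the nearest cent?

€303.06

Monthly rate r = 16.9%/12 = 1.40833% = 0.0140833.
Level-payment amortization: P = B₀·r / (1 − (1+r)^(−n)) = 7955.00·0.0140833 / (1 − 1.01408^(−33)).
Denominator 1 − (1+r)^(−33) = 0.369667481.
P = 112.033 / 0.369667481 ≈ 303.06.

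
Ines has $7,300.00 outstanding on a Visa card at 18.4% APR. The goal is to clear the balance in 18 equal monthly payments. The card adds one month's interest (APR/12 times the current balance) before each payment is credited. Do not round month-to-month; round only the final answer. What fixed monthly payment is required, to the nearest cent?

Monthly rate r = 18.4%/12 = 1.53333% = 0.0153333.
Level-payment amortization: P = B₀·r / (1 − (1+r)^(−n)) = 7300.00·0.0153333 / (1 − 1.01533^(−18)).
Denominator 1 − (1+r)^(−18) = 0.239595982.
P = 111.933 / 0.239595982 ≈ 467.18.

$467.18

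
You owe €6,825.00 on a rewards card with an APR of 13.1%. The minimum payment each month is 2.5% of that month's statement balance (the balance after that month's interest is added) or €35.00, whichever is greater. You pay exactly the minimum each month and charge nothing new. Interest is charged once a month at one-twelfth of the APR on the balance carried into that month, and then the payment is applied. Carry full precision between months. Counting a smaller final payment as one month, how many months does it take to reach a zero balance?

163 months

Monthly rate r = 13.1%/12 = 1.09167% = 0.0109167.
While 2.5% of the post-interest balance exceeds €35.00, each month B ← (B·(1+r))·(1 − 0.025), i.e. B shrinks by the factor (1+r)·0.975 = 0.98564.
This holds for months 1–111. Entering month 112 the balance is €1,370.94; 2.5% of the post-interest balance is now below €35.00, so the flat €35.00 minimum applies from here.
From month 112 a fixed €35.00 at rate r clears €1,370.94 in 52 more payments. Total: 111 + 52 = 163 months.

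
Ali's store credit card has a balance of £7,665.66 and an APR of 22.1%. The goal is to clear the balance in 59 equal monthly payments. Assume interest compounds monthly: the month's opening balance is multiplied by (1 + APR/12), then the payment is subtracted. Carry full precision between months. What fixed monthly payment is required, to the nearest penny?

£214.14

Monthly rate r = 22.1%/12 = 1.84167% = 0.0184167.
Level-payment amortization: P = B₀·r / (1 − (1+r)^(−n)) = 7665.66·0.0184167 / (1 − 1.01842^(−59)).
Denominator 1 − (1+r)^(−59) = 0.659281579.
P = 141.176 / 0.659281579 ≈ 214.14.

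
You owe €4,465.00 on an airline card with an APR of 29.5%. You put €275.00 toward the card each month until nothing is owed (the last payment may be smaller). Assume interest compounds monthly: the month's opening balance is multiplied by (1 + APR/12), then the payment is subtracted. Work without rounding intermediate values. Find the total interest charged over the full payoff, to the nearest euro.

Monthly rate r = 29.5%/12 = 2.45833% = 0.0245833.
Payoff takes n = ⌈−ln(1 − rB₀/P)/ln(1+r)⌉ = ⌈20.975⌉ = 21 payments; the last is €268.21.
Total paid = 20·€275.00 + €268.21 = €5,768.21.
Total interest = total paid − principal = €5,768.21 − €4,465.00 = €1,303.21.

€1,303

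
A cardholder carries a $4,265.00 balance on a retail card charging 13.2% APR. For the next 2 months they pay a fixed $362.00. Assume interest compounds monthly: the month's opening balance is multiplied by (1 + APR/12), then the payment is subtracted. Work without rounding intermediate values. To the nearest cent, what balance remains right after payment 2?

Monthly rate r = 13.2%/12 = 1.1% = 0.011.
Each month: B ← B·(1+r) − $362.00.
Month 1: interest $46.91; balance after payment $3,949.91.
Month 2: interest $43.45; balance after payment $3,631.36.

$3,631.36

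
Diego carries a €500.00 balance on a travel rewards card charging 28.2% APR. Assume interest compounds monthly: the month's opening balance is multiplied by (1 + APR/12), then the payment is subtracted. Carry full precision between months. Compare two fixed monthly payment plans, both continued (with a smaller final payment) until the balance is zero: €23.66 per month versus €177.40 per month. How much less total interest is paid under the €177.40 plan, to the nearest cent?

€175.76

Monthly rate r = 28.2%/12 = 2.35% = 0.0235.
At €23.66/mo: n = ⌈−ln(1 − rB₀/P)/ln(1+r)⌉ = 30 payments (last €13.10); total interest = total paid − €500.00 = €199.24.
At €177.40/mo: 3 payments (last €168.68); total interest €23.48.
Interest saved = €199.24 − €23.48 = €175.76.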